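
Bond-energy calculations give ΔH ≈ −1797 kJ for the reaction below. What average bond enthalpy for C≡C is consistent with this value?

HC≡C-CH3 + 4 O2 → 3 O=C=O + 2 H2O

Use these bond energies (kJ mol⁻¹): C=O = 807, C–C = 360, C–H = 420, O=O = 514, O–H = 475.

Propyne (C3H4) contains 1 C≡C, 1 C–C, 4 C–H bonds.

D(C≡C) ≈ 849 kJ/mol

Let D be the C≡C bond energy.
Σ(broken) = 1×D + 1×360 + 4×420 + 4×514 = 4096 + D
Σ(formed) = 6×807 + 4×475 = 6742
ΔH = Σ(broken) − Σ(formed) = (4096 + D) − (6742) = −2646 + D
Setting this equal to −1797 kJ gives D = 849 kJ/mol.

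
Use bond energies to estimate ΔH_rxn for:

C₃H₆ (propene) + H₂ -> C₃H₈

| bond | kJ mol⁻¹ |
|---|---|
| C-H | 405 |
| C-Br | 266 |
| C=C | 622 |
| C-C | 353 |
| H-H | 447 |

ΔH ≈ −94 kJ

Bonds broken (reactants):
  C-C: 1 × 353 = 353
  C-H: 6 × 405 = 2430
  C=C: 1 × 622 = 622
  H-H: 1 × 447 = 447
  Σ(broken) = 3852 kJ
Bonds formed (products):
  C-C: 2 × 353 = 706
  C-H: 8 × 405 = 3240
  Σ(formed) = 3946 kJ
ΔH = Σ(broken) − Σ(formed) = 3852 − 3946 = −94 kJ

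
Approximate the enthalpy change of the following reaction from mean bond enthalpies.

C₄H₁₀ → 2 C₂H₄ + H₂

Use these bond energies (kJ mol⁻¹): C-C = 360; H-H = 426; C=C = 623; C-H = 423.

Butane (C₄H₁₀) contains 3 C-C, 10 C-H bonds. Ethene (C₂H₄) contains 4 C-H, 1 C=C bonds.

ΔH ≈ +254 kJ

Bonds broken (reactants):
  C-C: 3 × 360 = 1080
  C-H: 10 × 423 = 4230
  Σ(broken) = 5310 kJ
Bonds formed (products):
  C-H: 8 × 423 = 3384
  C=C: 2 × 623 = 1246
  H-H: 1 × 426 = 426
  Σ(formed) = 5056 kJ
ΔH = Σ(broken) − Σ(formed) = 5310 − 5056 = +254 kJ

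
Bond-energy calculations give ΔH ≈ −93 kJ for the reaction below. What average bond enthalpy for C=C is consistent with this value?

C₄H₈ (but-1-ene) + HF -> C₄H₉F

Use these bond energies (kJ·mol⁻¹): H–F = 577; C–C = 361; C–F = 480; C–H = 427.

Let D be the C=C bond energy.
Σ(broken) = 2×361 + 8×427 + 1×D + 1×577 = 4715 + D
Σ(formed) = 3×361 + 1×480 + 9×427 = 5406
ΔH = Σ(broken) − Σ(formed) = (4715 + D) − (5406) = −691 + D
Setting this equal to −93 kJ gives D = 598 kJ/mol.

D(C=C) ≈ 598 kJ/mol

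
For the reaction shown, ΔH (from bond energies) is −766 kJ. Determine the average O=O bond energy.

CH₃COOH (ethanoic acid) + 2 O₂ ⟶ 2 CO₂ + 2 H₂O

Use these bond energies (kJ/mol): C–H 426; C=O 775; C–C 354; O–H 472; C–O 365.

D(O=O) ≈ 489 kJ/mol

Let D be the O=O bond energy.
Σ(broken) = 1×354 + 3×426 + 1×365 + 1×775 + 1×472 + 2×D = 3244 + 2D
Σ(formed) = 4×775 + 4×472 = 4988
ΔH = Σ(broken) − Σ(formed) = (3244 + 2D) − (4988) = −1744 + 2D
Setting this equal to −766 kJ gives 2D = 978, so D = 489 kJ/mol.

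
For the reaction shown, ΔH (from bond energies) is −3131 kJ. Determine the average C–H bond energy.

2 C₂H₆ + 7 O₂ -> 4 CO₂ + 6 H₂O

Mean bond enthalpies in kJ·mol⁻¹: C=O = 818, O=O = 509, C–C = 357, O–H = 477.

D(C–H) ≈ 405 kJ/mol

Let D be the C–H bond energy.
Σ(broken) = 2×357 + 12×D + 7×509 = 4277 + 12D
Σ(formed) = 8×818 + 12×477 = 12268
ΔH = Σ(broken) − Σ(formed) = (4277 + 12D) − (12268) = −7991 + 12D
Setting this equal to −3131 kJ gives 12D = 4860, so D = 405 kJ/mol.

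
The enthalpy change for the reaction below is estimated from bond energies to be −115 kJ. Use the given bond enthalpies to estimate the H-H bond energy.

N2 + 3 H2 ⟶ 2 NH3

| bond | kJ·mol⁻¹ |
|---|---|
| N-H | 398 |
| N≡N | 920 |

Let D be the H-H bond energy.
Σ(broken) = 3×D + 1×920 = 920 + 3D
Σ(formed) = 6×398 = 2388
ΔH = Σ(broken) − Σ(formed) = (920 + 3D) − (2388) = −1468 + 3D
Setting this equal to −115 kJ gives 3D = 1353, so D = 451 kJ/mol.

D(H-H) ≈ 451 kJ/mol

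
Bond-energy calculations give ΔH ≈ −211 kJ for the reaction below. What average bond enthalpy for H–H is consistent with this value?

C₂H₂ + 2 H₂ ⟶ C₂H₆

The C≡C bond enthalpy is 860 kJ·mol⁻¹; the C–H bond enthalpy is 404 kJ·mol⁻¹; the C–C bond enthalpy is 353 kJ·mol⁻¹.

Let D be the H–H bond energy.
Σ(broken) = 1×860 + 2×404 + 2×D = 1668 + 2D
Σ(formed) = 1×353 + 6×404 = 2777
ΔH = Σ(broken) − Σ(formed) = (1668 + 2D) − (2777) = −1109 + 2D
Setting this equal to −211 kJ gives 2D = 898, so D = 449 kJ/mol.

D(H–H) ≈ 449 kJ/mol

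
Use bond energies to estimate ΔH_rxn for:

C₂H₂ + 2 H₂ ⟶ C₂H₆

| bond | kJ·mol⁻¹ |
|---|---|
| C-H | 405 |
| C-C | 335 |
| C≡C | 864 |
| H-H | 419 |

Bonds broken (reactants):
  C≡C: 1 × 864 = 864
  C-H: 2 × 405 = 810
  H-H: 2 × 419 = 838
  Σ(broken) = 2512 kJ
Bonds formed (products):
  C-C: 1 × 335 = 335
  C-H: 6 × 405 = 2430
  Σ(formed) = 2765 kJ
ΔH = Σ(broken) − Σ(formed) = 2512 − 2765 = −253 kJ

ΔH ≈ −253 kJ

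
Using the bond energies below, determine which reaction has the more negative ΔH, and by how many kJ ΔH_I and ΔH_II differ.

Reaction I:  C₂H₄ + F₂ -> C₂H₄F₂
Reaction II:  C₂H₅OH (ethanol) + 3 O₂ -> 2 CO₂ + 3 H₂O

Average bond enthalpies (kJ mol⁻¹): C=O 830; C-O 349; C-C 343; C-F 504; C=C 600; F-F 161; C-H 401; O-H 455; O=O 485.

Reaction II, by 853 kJ

Reaction I:
  Bonds broken (reactants):
    C-H: 4 × 401 = 1604
    C=C: 1 × 600 = 600
    F-F: 1 × 161 = 161
    Σ(broken) = 2365 kJ
  Bonds formed (products):
    C-C: 1 × 343 = 343
    C-F: 2 × 504 = 1008
    C-H: 4 × 401 = 1604
    Σ(formed) = 2955 kJ
  ΔH_I = 2365 − 2955 = −590 kJ
Reaction II:
  Bonds broken (reactants):
    C-C: 1 × 343 = 343
    C-H: 5 × 401 = 2005
    C-O: 1 × 349 = 349
    O-H: 1 × 455 = 455
    O=O: 3 × 485 = 1455
    Σ(broken) = 4607 kJ
  Bonds formed (products):
    C=O: 4 × 830 = 3320
    O-H: 6 × 455 = 2730
    Σ(formed) = 6050 kJ
  ΔH_II = 4607 − 6050 = −1443 kJ
ΔH_I − ΔH_II = +853 kJ, so reaction II has the more negative ΔH; |ΔH_I − ΔH_II| = 853 kJ.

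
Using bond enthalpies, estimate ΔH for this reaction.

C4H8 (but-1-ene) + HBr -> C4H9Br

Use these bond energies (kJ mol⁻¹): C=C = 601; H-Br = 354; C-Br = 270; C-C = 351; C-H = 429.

ΔH ≈ −95 kJ

Bonds broken (reactants):
  C-C: 2 × 351 = 702
  C-H: 8 × 429 = 3432
  C=C: 1 × 601 = 601
  H-Br: 1 × 354 = 354
  Σ(broken) = 5089 kJ
Bonds formed (products):
  C-Br: 1 × 270 = 270
  C-C: 3 × 351 = 1053
  C-H: 9 × 429 = 3861
  Σ(formed) = 5184 kJ
ΔH = Σ(broken) − Σ(formed) = 5089 − 5184 = −95 kJ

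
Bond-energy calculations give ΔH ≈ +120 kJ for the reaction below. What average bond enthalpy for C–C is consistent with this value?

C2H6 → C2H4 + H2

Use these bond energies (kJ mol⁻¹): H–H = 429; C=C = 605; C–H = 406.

Let D be the C–C bond energy.
Σ(broken) = 1×D + 6×406 = 2436 + D
Σ(formed) = 4×406 + 1×605 + 1×429 = 2658
ΔH = Σ(broken) − Σ(formed) = (2436 + D) − (2658) = −222 + D
Setting this equal to +120 kJ gives D = 342 kJ/mol.

D(C–C) ≈ 342 kJ/mol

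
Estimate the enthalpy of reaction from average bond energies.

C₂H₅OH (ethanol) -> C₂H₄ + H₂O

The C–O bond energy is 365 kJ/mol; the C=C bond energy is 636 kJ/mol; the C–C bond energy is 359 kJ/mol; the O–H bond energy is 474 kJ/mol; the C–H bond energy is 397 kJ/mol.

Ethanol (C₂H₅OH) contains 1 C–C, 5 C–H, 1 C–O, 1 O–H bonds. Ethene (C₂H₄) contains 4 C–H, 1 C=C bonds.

Bonds broken (reactants):
  C–C: 1 × 359 = 359
  C–H: 5 × 397 = 1985
  C–O: 1 × 365 = 365
  O–H: 1 × 474 = 474
  Σ(broken) = 3183 kJ
Bonds formed (products):
  C–H: 4 × 397 = 1588
  C=C: 1 × 636 = 636
  O–H: 2 × 474 = 948
  Σ(formed) = 3172 kJ
ΔH = Σ(broken) − Σ(formed) = 3183 − 3172 = +11 kJ

ΔH ≈ +11 kJ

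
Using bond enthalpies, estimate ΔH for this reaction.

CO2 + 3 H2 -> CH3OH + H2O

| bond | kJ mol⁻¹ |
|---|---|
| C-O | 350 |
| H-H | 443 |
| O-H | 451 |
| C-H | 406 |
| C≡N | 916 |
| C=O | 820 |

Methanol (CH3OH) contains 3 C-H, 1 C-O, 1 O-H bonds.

Bonds broken (reactants):
  C=O: 2 × 820 = 1640
  H-H: 3 × 443 = 1329
  Σ(broken) = 2969 kJ
Bonds formed (products):
  C-H: 3 × 406 = 1218
  C-O: 1 × 350 = 350
  O-H: 3 × 451 = 1353
  Σ(formed) = 2921 kJ
ΔH = Σ(broken) − Σ(formed) = 2969 − 2921 = +48 kJ

ΔH ≈ +48 kJ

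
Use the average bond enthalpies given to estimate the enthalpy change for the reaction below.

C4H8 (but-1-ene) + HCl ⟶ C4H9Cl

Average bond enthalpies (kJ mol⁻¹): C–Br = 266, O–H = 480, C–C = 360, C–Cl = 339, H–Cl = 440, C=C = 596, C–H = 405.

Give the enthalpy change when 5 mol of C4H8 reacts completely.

Bonds broken (reactants):
  C–C: 2 × 360 = 720
  C–H: 8 × 405 = 3240
  C=C: 1 × 596 = 596
  H–Cl: 1 × 440 = 440
  Σ(broken) = 4996 kJ
Bonds formed (products):
  C–C: 3 × 360 = 1080
  C–Cl: 1 × 339 = 339
  C–H: 9 × 405 = 3645
  Σ(formed) = 5064 kJ
ΔH = Σ(broken) − Σ(formed) = 4996 − 5064 = −68 kJ
For 5× the reaction as written: 5 × (−68) = −340 kJ

ΔH = −340 kJ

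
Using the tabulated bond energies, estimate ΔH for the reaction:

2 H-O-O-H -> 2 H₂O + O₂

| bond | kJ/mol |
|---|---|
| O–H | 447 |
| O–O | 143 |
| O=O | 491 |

Bonds broken (reactants):
  O–H: 4 × 447 = 1788
  O–O: 2 × 143 = 286
  Σ(broken) = 2074 kJ
Bonds formed (products):
  O–H: 4 × 447 = 1788
  O=O: 1 × 491 = 491
  Σ(formed) = 2279 kJ
ΔH = Σ(broken) − Σ(formed) = 2074 − 2279 = −205 kJ

ΔH ≈ −205 kJ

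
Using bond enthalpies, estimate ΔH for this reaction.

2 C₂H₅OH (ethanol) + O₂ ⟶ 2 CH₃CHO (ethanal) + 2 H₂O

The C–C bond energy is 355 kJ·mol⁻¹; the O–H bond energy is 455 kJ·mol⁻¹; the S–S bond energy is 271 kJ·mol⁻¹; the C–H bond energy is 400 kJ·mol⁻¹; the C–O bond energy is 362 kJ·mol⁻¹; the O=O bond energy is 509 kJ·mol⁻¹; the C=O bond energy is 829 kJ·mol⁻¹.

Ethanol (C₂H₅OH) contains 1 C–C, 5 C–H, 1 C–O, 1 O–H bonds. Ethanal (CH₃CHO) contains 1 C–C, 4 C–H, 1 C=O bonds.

ΔH ≈ −535 kJ

Bonds broken (reactants):
  C–C: 2 × 355 = 710
  C–H: 10 × 400 = 4000
  C–O: 2 × 362 = 724
  O–H: 2 × 455 = 910
  O=O: 1 × 509 = 509
  Σ(broken) = 6853 kJ
Bonds formed (products):
  C–C: 2 × 355 = 710
  C–H: 8 × 400 = 3200
  C=O: 2 × 829 = 1658
  O–H: 4 × 455 = 1820
  Σ(formed) = 7388 kJ
ΔH = Σ(broken) − Σ(formed) = 6853 − 7388 = −535 kJ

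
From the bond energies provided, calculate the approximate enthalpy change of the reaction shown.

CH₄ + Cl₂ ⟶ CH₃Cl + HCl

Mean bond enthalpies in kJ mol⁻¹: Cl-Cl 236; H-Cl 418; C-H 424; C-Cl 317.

Bonds broken (reactants):
  C-H: 4 × 424 = 1696
  Cl-Cl: 1 × 236 = 236
  Σ(broken) = 1932 kJ
Bonds formed (products):
  C-Cl: 1 × 317 = 317
  C-H: 3 × 424 = 1272
  H-Cl: 1 × 418 = 418
  Σ(formed) = 2007 kJ
ΔH = Σ(broken) − Σ(formed) = 1932 − 2007 = −75 kJ

ΔH ≈ −75 kJ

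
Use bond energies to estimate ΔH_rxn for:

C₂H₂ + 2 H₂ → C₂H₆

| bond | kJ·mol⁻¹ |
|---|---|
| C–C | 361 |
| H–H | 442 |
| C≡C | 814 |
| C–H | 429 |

Bonds broken (reactants):
  C≡C: 1 × 814 = 814
  C–H: 2 × 429 = 858
  H–H: 2 × 442 = 884
  Σ(broken) = 2556 kJ
Bonds formed (products):
  C–C: 1 × 361 = 361
  C–H: 6 × 429 = 2574
  Σ(formed) = 2935 kJ
ΔH = Σ(broken) − Σ(formed) = 2556 − 2935 = −379 kJ

ΔH ≈ −379 kJ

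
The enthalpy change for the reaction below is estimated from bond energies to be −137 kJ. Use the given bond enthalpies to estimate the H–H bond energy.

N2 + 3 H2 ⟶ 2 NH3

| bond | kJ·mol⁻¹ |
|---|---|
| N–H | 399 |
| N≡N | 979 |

Let D be the H–H bond energy.
Σ(broken) = 3×D + 1×979 = 979 + 3D
Σ(formed) = 6×399 = 2394
ΔH = Σ(broken) − Σ(formed) = (979 + 3D) − (2394) = −1415 + 3D
Setting this equal to −137 kJ gives 3D = 1278, so D = 426 kJ/mol.

D(H–H) ≈ 426 kJ/mol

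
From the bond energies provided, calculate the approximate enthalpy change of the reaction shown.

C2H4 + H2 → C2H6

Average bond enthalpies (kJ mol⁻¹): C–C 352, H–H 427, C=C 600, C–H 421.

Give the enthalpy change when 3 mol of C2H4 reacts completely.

ΔH = −501 kJ

Bonds broken (reactants):
  C–H: 4 × 421 = 1684
  C=C: 1 × 600 = 600
  H–H: 1 × 427 = 427
  Σ(broken) = 2711 kJ
Bonds formed (products):
  C–C: 1 × 352 = 352
  C–H: 6 × 421 = 2526
  Σ(formed) = 2878 kJ
ΔH = Σ(broken) − Σ(formed) = 2711 − 2878 = −167 kJ
For 3× the reaction as written: 3 × (−167) = −501 kJ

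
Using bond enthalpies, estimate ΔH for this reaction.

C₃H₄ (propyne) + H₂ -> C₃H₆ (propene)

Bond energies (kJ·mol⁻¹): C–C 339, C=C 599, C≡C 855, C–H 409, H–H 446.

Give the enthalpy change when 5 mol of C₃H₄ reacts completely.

Bonds broken (reactants):
  C≡C: 1 × 855 = 855
  C–C: 1 × 339 = 339
  C–H: 4 × 409 = 1636
  H–H: 1 × 446 = 446
  Σ(broken) = 3276 kJ
Bonds formed (products):
  C–C: 1 × 339 = 339
  C–H: 6 × 409 = 2454
  C=C: 1 × 599 = 599
  Σ(formed) = 3392 kJ
ΔH = Σ(broken) − Σ(formed) = 3276 − 3392 = −116 kJ
For 5× the reaction as written: 5 × (−116) = −580 kJ

ΔH = −580 kJ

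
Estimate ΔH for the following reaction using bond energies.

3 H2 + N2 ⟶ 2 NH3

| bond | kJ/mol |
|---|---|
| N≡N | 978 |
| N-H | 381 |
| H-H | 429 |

ΔH ≈ −21 kJ

Bonds broken (reactants):
  H-H: 3 × 429 = 1287
  N≡N: 1 × 978 = 978
  Σ(broken) = 2265 kJ
Bonds formed (products):
  N-H: 6 × 381 = 2286
  Σ(formed) = 2286 kJ
ΔH = Σ(broken) − Σ(formed) = 2265 − 2286 = −21 kJ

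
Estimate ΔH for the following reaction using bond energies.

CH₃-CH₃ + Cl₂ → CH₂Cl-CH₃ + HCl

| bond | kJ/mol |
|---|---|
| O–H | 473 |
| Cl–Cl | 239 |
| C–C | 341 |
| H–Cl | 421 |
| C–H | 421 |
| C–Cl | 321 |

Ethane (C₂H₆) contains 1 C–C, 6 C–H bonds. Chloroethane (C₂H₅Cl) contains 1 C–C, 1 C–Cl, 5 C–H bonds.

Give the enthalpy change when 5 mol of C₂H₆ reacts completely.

ΔH = −410 kJ

Bonds broken (reactants):
  C–C: 1 × 341 = 341
  C–H: 6 × 421 = 2526
  Cl–Cl: 1 × 239 = 239
  Σ(broken) = 3106 kJ
Bonds formed (products):
  C–C: 1 × 341 = 341
  C–Cl: 1 × 321 = 321
  C–H: 5 × 421 = 2105
  H–Cl: 1 × 421 = 421
  Σ(formed) = 3188 kJ
ΔH = Σ(broken) − Σ(formed) = 3106 − 3188 = −82 kJ
For 5× the reaction as written: 5 × (−82) = −410 kJ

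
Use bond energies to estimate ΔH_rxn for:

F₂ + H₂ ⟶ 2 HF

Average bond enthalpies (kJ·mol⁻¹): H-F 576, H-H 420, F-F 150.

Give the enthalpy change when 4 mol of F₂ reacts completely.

ΔH = −2328 kJ

Bonds broken (reactants):
  F-F: 1 × 150 = 150
  H-H: 1 × 420 = 420
  Σ(broken) = 570 kJ
Bonds formed (products):
  H-F: 2 × 576 = 1152
  Σ(formed) = 1152 kJ
ΔH = Σ(broken) − Σ(formed) = 570 − 1152 = −582 kJ
For 4× the reaction as written: 4 × (−582) = −2328 kJ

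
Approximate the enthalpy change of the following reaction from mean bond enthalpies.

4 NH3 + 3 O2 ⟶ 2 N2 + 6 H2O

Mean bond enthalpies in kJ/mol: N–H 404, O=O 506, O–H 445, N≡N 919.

Bonds broken (reactants):
  N–H: 12 × 404 = 4848
  O=O: 3 × 506 = 1518
  Σ(broken) = 6366 kJ
Bonds formed (products):
  N≡N: 2 × 919 = 1838
  O–H: 12 × 445 = 5340
  Σ(formed) = 7178 kJ
ΔH = Σ(broken) − Σ(formed) = 6366 − 7178 = −812 kJ

ΔH ≈ −812 kJ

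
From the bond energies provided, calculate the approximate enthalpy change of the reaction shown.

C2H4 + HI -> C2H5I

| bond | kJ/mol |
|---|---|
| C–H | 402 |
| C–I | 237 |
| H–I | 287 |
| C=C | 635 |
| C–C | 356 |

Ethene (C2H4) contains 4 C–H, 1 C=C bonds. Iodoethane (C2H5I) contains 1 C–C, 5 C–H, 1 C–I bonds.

ΔH ≈ −73 kJ

Bonds broken (reactants):
  C–H: 4 × 402 = 1608
  C=C: 1 × 635 = 635
  H–I: 1 × 287 = 287
  Σ(broken) = 2530 kJ
Bonds formed (products):
  C–C: 1 × 356 = 356
  C–H: 5 × 402 = 2010
  C–I: 1 × 237 = 237
  Σ(formed) = 2603 kJ
ΔH = Σ(broken) − Σ(formed) = 2530 − 2603 = −73 kJ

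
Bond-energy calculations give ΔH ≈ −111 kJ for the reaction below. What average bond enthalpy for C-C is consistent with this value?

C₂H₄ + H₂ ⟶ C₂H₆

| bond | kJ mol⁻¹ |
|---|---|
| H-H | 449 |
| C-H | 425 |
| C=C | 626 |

Let D be the C-C bond energy.
Σ(broken) = 4×425 + 1×626 + 1×449 = 2775
Σ(formed) = 1×D + 6×425 = 2550 + D
ΔH = Σ(broken) − Σ(formed) = (2775) − (2550 + D) = +225 − D
Setting this equal to −111 kJ gives D = 336 kJ/mol.

D(C-C) ≈ 336 kJ/mol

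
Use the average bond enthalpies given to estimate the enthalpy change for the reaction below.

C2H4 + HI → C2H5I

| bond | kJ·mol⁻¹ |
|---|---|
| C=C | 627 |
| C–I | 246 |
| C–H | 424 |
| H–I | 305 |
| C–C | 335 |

ΔH ≈ −73 kJ

Bonds broken (reactants):
  C–H: 4 × 424 = 1696
  C=C: 1 × 627 = 627
  H–I: 1 × 305 = 305
  Σ(broken) = 2628 kJ
Bonds formed (products):
  C–C: 1 × 335 = 335
  C–H: 5 × 424 = 2120
  C–I: 1 × 246 = 246
  Σ(formed) = 2701 kJ
ΔH = Σ(broken) − Σ(formed) = 2628 − 2701 = −73 kJ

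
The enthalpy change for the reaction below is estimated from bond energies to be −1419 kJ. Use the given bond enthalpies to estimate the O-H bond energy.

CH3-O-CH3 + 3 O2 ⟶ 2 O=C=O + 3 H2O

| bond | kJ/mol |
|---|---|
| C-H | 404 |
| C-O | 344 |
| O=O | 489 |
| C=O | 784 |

Let D be the O-H bond energy.
Σ(broken) = 6×404 + 2×344 + 3×489 = 4579
Σ(formed) = 4×784 + 6×D = 3136 + 6D
ΔH = Σ(broken) − Σ(formed) = (4579) − (3136 + 6D) = +1443 − 6D
Setting this equal to −1419 kJ gives 6D = 2862, so D = 477 kJ/mol.

D(O-H) ≈ 477 kJ/mol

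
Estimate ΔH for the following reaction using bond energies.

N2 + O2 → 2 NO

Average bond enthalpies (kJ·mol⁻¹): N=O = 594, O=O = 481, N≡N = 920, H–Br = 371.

ΔH ≈ +213 kJ

Bonds broken (reactants):
  N≡N: 1 × 920 = 920
  O=O: 1 × 481 = 481
  Σ(broken) = 1401 kJ
Bonds formed (products):
  N=O: 2 × 594 = 1188
  Σ(formed) = 1188 kJ
ΔH = Σ(broken) − Σ(formed) = 1401 − 1188 = +213 kJ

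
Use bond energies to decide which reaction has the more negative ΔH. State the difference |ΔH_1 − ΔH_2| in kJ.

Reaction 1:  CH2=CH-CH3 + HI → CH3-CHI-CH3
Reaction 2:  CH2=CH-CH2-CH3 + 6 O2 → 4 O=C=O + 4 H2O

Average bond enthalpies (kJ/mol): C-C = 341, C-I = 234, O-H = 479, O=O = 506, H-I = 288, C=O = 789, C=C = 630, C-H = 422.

Reaction 2, by 2341 kJ

Reaction 1:
  Bonds broken (reactants):
    C-C: 1 × 341 = 341
    C-H: 6 × 422 = 2532
    C=C: 1 × 630 = 630
    H-I: 1 × 288 = 288
    Σ(broken) = 3791 kJ
  Bonds formed (products):
    C-C: 2 × 341 = 682
    C-H: 7 × 422 = 2954
    C-I: 1 × 234 = 234
    Σ(formed) = 3870 kJ
  ΔH_1 = 3791 − 3870 = −79 kJ
Reaction 2:
  Bonds broken (reactants):
    C-C: 2 × 341 = 682
    C-H: 8 × 422 = 3376
    C=C: 1 × 630 = 630
    O=O: 6 × 506 = 3036
    Σ(broken) = 7724 kJ
  Bonds formed (products):
    C=O: 8 × 789 = 6312
    O-H: 8 × 479 = 3832
    Σ(formed) = 10144 kJ
  ΔH_2 = 7724 − 10144 = −2420 kJ
ΔH_1 − ΔH_2 = +2341 kJ, so reaction 2 has the more negative ΔH; |ΔH_1 − ΔH_2| = 2341 kJ.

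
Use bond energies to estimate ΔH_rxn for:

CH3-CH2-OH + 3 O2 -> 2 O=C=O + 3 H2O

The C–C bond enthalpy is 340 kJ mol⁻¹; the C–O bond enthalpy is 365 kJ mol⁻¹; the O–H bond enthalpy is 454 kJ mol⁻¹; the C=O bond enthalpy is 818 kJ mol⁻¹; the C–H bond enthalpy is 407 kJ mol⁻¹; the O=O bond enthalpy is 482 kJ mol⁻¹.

Bonds broken (reactants):
  C–C: 1 × 340 = 340
  C–H: 5 × 407 = 2035
  C–O: 1 × 365 = 365
  O–H: 1 × 454 = 454
  O=O: 3 × 482 = 1446
  Σ(broken) = 4640 kJ
Bonds formed (products):
  C=O: 4 × 818 = 3272
  O–H: 6 × 454 = 2724
  Σ(formed) = 5996 kJ
ΔH = Σ(broken) − Σ(formed) = 4640 − 5996 = −1356 kJ

ΔH ≈ −1356 kJ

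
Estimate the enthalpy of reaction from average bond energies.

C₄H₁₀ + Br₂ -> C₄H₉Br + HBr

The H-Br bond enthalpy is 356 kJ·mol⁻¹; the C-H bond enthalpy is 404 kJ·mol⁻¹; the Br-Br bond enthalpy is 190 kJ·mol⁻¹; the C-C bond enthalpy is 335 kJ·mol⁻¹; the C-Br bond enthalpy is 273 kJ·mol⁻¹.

Bonds broken (reactants):
  Br-Br: 1 × 190 = 190
  C-C: 3 × 335 = 1005
  C-H: 10 × 404 = 4040
  Σ(broken) = 5235 kJ
Bonds formed (products):
  C-Br: 1 × 273 = 273
  C-C: 3 × 335 = 1005
  C-H: 9 × 404 = 3636
  H-Br: 1 × 356 = 356
  Σ(formed) = 5270 kJ
ΔH = Σ(broken) − Σ(formed) = 5235 − 5270 = −35 kJ

ΔH ≈ −35 kJ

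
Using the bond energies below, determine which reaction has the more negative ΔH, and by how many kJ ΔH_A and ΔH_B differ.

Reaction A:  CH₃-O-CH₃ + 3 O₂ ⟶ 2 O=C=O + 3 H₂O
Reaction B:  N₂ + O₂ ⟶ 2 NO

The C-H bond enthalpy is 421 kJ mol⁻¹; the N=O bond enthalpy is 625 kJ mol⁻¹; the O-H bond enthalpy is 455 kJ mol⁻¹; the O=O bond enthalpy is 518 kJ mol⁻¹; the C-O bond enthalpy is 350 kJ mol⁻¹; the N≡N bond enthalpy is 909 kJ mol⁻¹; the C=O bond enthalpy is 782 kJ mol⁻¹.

Reaction A, by 1255 kJ

Reaction A:
  Bonds broken (reactants):
    C-H: 6 × 421 = 2526
    C-O: 2 × 350 = 700
    O=O: 3 × 518 = 1554
    Σ(broken) = 4780 kJ
  Bonds formed (products):
    C=O: 4 × 782 = 3128
    O-H: 6 × 455 = 2730
    Σ(formed) = 5858 kJ
  ΔH_A = 4780 − 5858 = −1078 kJ
Reaction B:
  Bonds broken (reactants):
    N≡N: 1 × 909 = 909
    O=O: 1 × 518 = 518
    Σ(broken) = 1427 kJ
  Bonds formed (products):
    N=O: 2 × 625 = 1250
    Σ(formed) = 1250 kJ
  ΔH_B = 1427 − 1250 = +177 kJ
ΔH_A − ΔH_B = −1255 kJ, so reaction A has the more negative ΔH; |ΔH_A − ΔH_B| = 1255 kJ.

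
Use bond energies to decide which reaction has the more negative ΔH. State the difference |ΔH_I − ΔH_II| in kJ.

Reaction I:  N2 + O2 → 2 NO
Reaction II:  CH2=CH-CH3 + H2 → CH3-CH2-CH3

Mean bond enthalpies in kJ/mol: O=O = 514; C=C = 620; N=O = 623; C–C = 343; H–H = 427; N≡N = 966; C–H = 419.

Reaction I:
  Bonds broken (reactants):
    N≡N: 1 × 966 = 966
    O=O: 1 × 514 = 514
    Σ(broken) = 1480 kJ
  Bonds formed (products):
    N=O: 2 × 623 = 1246
    Σ(formed) = 1246 kJ
  ΔH_I = 1480 − 1246 = +234 kJ
Reaction II:
  Bonds broken (reactants):
    C–C: 1 × 343 = 343
    C–H: 6 × 419 = 2514
    C=C: 1 × 620 = 620
    H–H: 1 × 427 = 427
    Σ(broken) = 3904 kJ
  Bonds formed (products):
    C–C: 2 × 343 = 686
    C–H: 8 × 419 = 3352
    Σ(formed) = 4038 kJ
  ΔH_II = 3904 − 4038 = −134 kJ
ΔH_I − ΔH_II = +368 kJ, so reaction II has the more negative ΔH; |ΔH_I − ΔH_II| = 368 kJ.

Reaction II, by 368 kJ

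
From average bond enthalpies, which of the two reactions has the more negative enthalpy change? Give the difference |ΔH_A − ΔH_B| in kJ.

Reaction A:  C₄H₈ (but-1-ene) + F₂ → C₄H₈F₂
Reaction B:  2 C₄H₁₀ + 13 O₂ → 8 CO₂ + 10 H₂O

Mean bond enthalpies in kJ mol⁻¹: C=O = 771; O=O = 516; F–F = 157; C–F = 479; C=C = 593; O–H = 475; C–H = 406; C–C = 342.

Reaction A:
  Bonds broken (reactants):
    C–C: 2 × 342 = 684
    C–H: 8 × 406 = 3248
    C=C: 1 × 593 = 593
    F–F: 1 × 157 = 157
    Σ(broken) = 4682 kJ
  Bonds formed (products):
    C–C: 3 × 342 = 1026
    C–F: 2 × 479 = 958
    C–H: 8 × 406 = 3248
    Σ(formed) = 5232 kJ
  ΔH_A = 4682 − 5232 = −550 kJ
Reaction B:
  Bonds broken (reactants):
    C–C: 6 × 342 = 2052
    C–H: 20 × 406 = 8120
    O=O: 13 × 516 = 6708
    Σ(broken) = 16880 kJ
  Bonds formed (products):
    C=O: 16 × 771 = 12336
    O–H: 20 × 475 = 9500
    Σ(formed) = 21836 kJ
  ΔH_B = 16880 − 21836 = −4956 kJ
ΔH_A − ΔH_B = +4406 kJ, so reaction B has the more negative ΔH; |ΔH_A − ΔH_B| = 4406 kJ.

Reaction B, by 4406 kJ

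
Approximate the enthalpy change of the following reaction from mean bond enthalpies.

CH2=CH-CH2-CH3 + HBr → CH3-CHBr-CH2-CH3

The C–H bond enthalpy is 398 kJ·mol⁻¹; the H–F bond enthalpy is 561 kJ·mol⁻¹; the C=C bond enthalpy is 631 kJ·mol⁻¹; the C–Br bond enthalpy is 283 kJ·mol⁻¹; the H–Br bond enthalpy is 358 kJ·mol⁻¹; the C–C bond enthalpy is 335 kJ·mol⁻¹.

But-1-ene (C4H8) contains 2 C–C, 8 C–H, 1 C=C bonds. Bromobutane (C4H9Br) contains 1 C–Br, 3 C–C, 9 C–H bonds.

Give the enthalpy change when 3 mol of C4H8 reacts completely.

Bonds broken (reactants):
  C–C: 2 × 335 = 670
  C–H: 8 × 398 = 3184
  C=C: 1 × 631 = 631
  H–Br: 1 × 358 = 358
  Σ(broken) = 4843 kJ
Bonds formed (products):
  C–Br: 1 × 283 = 283
  C–C: 3 × 335 = 1005
  C–H: 9 × 398 = 3582
  Σ(formed) = 4870 kJ
ΔH = Σ(broken) − Σ(formed) = 4843 − 4870 = −27 kJ
For 3× the reaction as written: 3 × (−27) = −81 kJ

ΔH = −81 kJ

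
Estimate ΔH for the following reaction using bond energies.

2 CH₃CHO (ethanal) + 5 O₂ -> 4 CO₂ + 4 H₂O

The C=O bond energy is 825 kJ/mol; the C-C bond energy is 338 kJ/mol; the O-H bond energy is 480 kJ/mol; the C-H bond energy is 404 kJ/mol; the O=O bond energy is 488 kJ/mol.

ΔH ≈ −2442 kJ

Bonds broken (reactants):
  C-C: 2 × 338 = 676
  C-H: 8 × 404 = 3232
  C=O: 2 × 825 = 1650
  O=O: 5 × 488 = 2440
  Σ(broken) = 7998 kJ
Bonds formed (products):
  C=O: 8 × 825 = 6600
  O-H: 8 × 480 = 3840
  Σ(formed) = 10440 kJ
ΔH = Σ(broken) − Σ(formed) = 7998 − 10440 = −2442 kJ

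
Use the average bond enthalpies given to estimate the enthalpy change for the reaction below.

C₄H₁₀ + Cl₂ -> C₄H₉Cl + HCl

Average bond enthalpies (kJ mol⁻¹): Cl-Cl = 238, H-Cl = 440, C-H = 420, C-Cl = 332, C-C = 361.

ΔH ≈ −114 kJ

Bonds broken (reactants):
  C-C: 3 × 361 = 1083
  C-H: 10 × 420 = 4200
  Cl-Cl: 1 × 238 = 238
  Σ(broken) = 5521 kJ
Bonds formed (products):
  C-C: 3 × 361 = 1083
  C-Cl: 1 × 332 = 332
  C-H: 9 × 420 = 3780
  H-Cl: 1 × 440 = 440
  Σ(formed) = 5635 kJ
ΔH = Σ(broken) − Σ(formed) = 5521 − 5635 = −114 kJ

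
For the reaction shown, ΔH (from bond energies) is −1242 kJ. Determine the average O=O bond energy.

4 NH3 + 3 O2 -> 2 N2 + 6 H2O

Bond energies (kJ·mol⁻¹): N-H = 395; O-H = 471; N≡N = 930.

Let D be the O=O bond energy.
Σ(broken) = 12×395 + 3×D = 4740 + 3D
Σ(formed) = 2×930 + 12×471 = 7512
ΔH = Σ(broken) − Σ(formed) = (4740 + 3D) − (7512) = −2772 + 3D
Setting this equal to −1242 kJ gives 3D = 1530, so D = 510 kJ/mol.

D(O=O) ≈ 510 kJ/mol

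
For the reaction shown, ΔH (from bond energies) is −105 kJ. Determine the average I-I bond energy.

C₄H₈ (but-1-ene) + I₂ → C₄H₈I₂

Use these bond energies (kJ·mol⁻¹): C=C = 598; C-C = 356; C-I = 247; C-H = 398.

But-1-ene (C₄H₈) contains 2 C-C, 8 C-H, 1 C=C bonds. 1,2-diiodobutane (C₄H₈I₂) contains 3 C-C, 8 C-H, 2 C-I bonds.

D(I-I) ≈ 147 kJ/mol

Let D be the I-I bond energy.
Σ(broken) = 2×356 + 8×398 + 1×598 + 1×D = 4494 + D
Σ(formed) = 3×356 + 8×398 + 2×247 = 4746
ΔH = Σ(broken) − Σ(formed) = (4494 + D) − (4746) = −252 + D
Setting this equal to −105 kJ gives D = 147 kJ/mol.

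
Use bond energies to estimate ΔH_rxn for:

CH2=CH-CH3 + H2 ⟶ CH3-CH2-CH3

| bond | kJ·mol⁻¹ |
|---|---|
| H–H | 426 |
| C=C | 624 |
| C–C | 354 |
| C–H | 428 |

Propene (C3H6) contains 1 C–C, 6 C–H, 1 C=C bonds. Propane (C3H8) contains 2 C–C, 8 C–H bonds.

Bonds broken (reactants):
  C–C: 1 × 354 = 354
  C–H: 6 × 428 = 2568
  C=C: 1 × 624 = 624
  H–H: 1 × 426 = 426
  Σ(broken) = 3972 kJ
Bonds formed (products):
  C–C: 2 × 354 = 708
  C–H: 8 × 428 = 3424
  Σ(formed) = 4132 kJ
ΔH = Σ(broken) − Σ(formed) = 3972 − 4132 = −160 kJ

ΔH ≈ −160 kJ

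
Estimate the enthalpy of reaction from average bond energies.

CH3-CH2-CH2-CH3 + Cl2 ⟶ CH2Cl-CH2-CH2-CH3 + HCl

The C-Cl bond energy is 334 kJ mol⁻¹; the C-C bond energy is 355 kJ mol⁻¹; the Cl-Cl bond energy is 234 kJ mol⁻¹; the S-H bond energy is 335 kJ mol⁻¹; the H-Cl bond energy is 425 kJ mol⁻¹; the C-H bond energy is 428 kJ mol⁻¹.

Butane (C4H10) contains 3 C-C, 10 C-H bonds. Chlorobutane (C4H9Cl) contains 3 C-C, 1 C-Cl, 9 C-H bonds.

ΔH ≈ −97 kJ

Bonds broken (reactants):
  C-C: 3 × 355 = 1065
  C-H: 10 × 428 = 4280
  Cl-Cl: 1 × 234 = 234
  Σ(broken) = 5579 kJ
Bonds formed (products):
  C-C: 3 × 355 = 1065
  C-Cl: 1 × 334 = 334
  C-H: 9 × 428 = 3852
  H-Cl: 1 × 425 = 425
  Σ(formed) = 5676 kJ
ΔH = Σ(broken) − Σ(formed) = 5579 − 5676 = −97 kJ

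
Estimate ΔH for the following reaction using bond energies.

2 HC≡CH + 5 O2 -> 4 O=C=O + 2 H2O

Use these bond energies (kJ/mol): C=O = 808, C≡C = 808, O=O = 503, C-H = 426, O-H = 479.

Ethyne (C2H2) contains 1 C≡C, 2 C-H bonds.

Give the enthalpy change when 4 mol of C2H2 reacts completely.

ΔH = −5090 kJ

Bonds broken (reactants):
  C≡C: 2 × 808 = 1616
  C-H: 4 × 426 = 1704
  O=O: 5 × 503 = 2515
  Σ(broken) = 5835 kJ
Bonds formed (products):
  C=O: 8 × 808 = 6464
  O-H: 4 × 479 = 1916
  Σ(formed) = 8380 kJ
ΔH = Σ(broken) − Σ(formed) = 5835 − 8380 = −2545 kJ
For 2× the reaction as written: 2 × (−2545) = −5090 kJ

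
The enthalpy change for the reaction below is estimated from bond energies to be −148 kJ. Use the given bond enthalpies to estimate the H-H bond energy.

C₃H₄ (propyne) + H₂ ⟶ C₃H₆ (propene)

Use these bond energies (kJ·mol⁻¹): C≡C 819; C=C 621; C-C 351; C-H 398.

D(H-H) ≈ 450 kJ/mol

Let D be the H-H bond energy.
Σ(broken) = 1×819 + 1×351 + 4×398 + 1×D = 2762 + D
Σ(formed) = 1×351 + 6×398 + 1×621 = 3360
ΔH = Σ(broken) − Σ(formed) = (2762 + D) − (3360) = −598 + D
Setting this equal to −148 kJ gives D = 450 kJ/mol.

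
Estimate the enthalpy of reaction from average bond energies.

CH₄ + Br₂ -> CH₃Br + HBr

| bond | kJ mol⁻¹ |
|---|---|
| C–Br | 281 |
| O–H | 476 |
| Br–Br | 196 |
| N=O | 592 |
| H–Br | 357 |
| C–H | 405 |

Bonds broken (reactants):
  Br–Br: 1 × 196 = 196
  C–H: 4 × 405 = 1620
  Σ(broken) = 1816 kJ
Bonds formed (products):
  C–Br: 1 × 281 = 281
  C–H: 3 × 405 = 1215
  H–Br: 1 × 357 = 357
  Σ(formed) = 1853 kJ
ΔH = Σ(broken) − Σ(formed) = 1816 − 1853 = −37 kJ

ΔH ≈ −37 kJ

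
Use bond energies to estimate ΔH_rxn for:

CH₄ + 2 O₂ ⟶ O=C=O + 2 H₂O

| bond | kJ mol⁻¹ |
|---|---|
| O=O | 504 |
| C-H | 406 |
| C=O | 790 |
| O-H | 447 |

ΔH ≈ −736 kJ

Bonds broken (reactants):
  C-H: 4 × 406 = 1624
  O=O: 2 × 504 = 1008
  Σ(broken) = 2632 kJ
Bonds formed (products):
  C=O: 2 × 790 = 1580
  O-H: 4 × 447 = 1788
  Σ(formed) = 3368 kJ
ΔH = Σ(broken) − Σ(formed) = 2632 − 3368 = −736 kJ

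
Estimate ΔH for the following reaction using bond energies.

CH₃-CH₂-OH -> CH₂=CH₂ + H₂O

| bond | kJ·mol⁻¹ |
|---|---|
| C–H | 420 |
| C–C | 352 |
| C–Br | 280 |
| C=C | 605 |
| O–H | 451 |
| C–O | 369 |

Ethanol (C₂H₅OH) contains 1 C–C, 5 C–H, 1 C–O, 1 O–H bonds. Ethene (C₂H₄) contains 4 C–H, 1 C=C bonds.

Bonds broken (reactants):
  C–C: 1 × 352 = 352
  C–H: 5 × 420 = 2100
  C–O: 1 × 369 = 369
  O–H: 1 × 451 = 451
  Σ(broken) = 3272 kJ
Bonds formed (products):
  C–H: 4 × 420 = 1680
  C=C: 1 × 605 = 605
  O–H: 2 × 451 = 902
  Σ(formed) = 3187 kJ
ΔH = Σ(broken) − Σ(formed) = 3272 − 3187 = +85 kJ

ΔH ≈ +85 kJ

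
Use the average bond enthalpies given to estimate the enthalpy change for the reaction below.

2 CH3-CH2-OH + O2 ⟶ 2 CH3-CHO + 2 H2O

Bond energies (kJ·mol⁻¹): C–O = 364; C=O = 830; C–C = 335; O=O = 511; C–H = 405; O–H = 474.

Bonds broken (reactants):
  C–C: 2 × 335 = 670
  C–H: 10 × 405 = 4050
  C–O: 2 × 364 = 728
  O–H: 2 × 474 = 948
  O=O: 1 × 511 = 511
  Σ(broken) = 6907 kJ
Bonds formed (products):
  C–C: 2 × 335 = 670
  C–H: 8 × 405 = 3240
  C=O: 2 × 830 = 1660
  O–H: 4 × 474 = 1896
  Σ(formed) = 7466 kJ
ΔH = Σ(broken) − Σ(formed) = 6907 − 7466 = −559 kJ

ΔH ≈ −559 kJ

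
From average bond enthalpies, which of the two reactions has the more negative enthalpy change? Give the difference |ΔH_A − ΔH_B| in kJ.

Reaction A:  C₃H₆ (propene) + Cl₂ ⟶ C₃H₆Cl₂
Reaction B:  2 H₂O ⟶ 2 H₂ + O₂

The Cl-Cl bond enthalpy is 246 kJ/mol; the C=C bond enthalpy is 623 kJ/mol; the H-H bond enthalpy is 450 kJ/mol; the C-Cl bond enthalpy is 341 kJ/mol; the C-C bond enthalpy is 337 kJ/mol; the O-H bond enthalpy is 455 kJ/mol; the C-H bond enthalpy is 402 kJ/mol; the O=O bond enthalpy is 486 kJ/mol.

Reaction A:
  Bonds broken (reactants):
    C-C: 1 × 337 = 337
    C-H: 6 × 402 = 2412
    C=C: 1 × 623 = 623
    Cl-Cl: 1 × 246 = 246
    Σ(broken) = 3618 kJ
  Bonds formed (products):
    C-C: 2 × 337 = 674
    C-Cl: 2 × 341 = 682
    C-H: 6 × 402 = 2412
    Σ(formed) = 3768 kJ
  ΔH_A = 3618 − 3768 = −150 kJ
Reaction B:
  Bonds broken (reactants):
    O-H: 4 × 455 = 1820
    Σ(broken) = 1820 kJ
  Bonds formed (products):
    H-H: 2 × 450 = 900
    O=O: 1 × 486 = 486
    Σ(formed) = 1386 kJ
  ΔH_B = 1820 − 1386 = +434 kJ
ΔH_A − ΔH_B = −584 kJ, so reaction A has the more negative ΔH; |ΔH_A − ΔH_B| = 584 kJ.

Reaction A, by 584 kJ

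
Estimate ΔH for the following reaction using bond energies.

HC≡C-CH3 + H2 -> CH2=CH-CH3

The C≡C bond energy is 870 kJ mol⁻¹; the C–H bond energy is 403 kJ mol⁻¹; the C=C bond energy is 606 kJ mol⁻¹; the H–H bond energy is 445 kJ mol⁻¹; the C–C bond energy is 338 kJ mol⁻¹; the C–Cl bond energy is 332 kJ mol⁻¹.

Bonds broken (reactants):
  C≡C: 1 × 870 = 870
  C–C: 1 × 338 = 338
  C–H: 4 × 403 = 1612
  H–H: 1 × 445 = 445
  Σ(broken) = 3265 kJ
Bonds formed (products):
  C–C: 1 × 338 = 338
  C–H: 6 × 403 = 2418
  C=C: 1 × 606 = 606
  Σ(formed) = 3362 kJ
ΔH = Σ(broken) − Σ(formed) = 3265 − 3362 = −97 kJ

ΔH ≈ −97 kJ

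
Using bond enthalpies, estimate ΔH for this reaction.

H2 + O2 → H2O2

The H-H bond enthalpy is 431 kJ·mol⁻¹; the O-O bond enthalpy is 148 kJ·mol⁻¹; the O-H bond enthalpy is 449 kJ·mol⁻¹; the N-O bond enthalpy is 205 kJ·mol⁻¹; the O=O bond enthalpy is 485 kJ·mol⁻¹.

ΔH ≈ −130 kJ

Bonds broken (reactants):
  H-H: 1 × 431 = 431
  O=O: 1 × 485 = 485
  Σ(broken) = 916 kJ
Bonds formed (products):
  O-H: 2 × 449 = 898
  O-O: 1 × 148 = 148
  Σ(formed) = 1046 kJ
ΔH = Σ(broken) − Σ(formed) = 916 − 1046 = −130 kJ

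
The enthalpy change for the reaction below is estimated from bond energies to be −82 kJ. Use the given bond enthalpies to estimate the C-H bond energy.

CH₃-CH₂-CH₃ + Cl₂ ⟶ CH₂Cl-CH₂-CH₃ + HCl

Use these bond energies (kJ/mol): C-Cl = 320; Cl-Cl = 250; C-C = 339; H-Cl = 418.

Let D be the C-H bond energy.
Σ(broken) = 2×339 + 8×D + 1×250 = 928 + 8D
Σ(formed) = 2×339 + 1×320 + 7×D + 1×418 = 1416 + 7D
ΔH = Σ(broken) − Σ(formed) = (928 + 8D) − (1416 + 7D) = −488 + D
Setting this equal to −82 kJ gives D = 406 kJ/mol.

D(C-H) ≈ 406 kJ/mol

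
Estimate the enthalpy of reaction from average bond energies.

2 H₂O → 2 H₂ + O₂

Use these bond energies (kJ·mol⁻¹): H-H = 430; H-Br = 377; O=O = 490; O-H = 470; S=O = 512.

ΔH ≈ +530 kJ

Bonds broken (reactants):
  O-H: 4 × 470 = 1880
  Σ(broken) = 1880 kJ
Bonds formed (products):
  H-H: 2 × 430 = 860
  O=O: 1 × 490 = 490
  Σ(formed) = 1350 kJ
ΔH = Σ(broken) − Σ(formed) = 1880 − 1350 = +530 kJ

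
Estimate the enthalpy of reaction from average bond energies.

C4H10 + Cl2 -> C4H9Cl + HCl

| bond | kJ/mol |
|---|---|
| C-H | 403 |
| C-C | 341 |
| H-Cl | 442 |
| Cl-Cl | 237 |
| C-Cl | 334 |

Bonds broken (reactants):
  C-C: 3 × 341 = 1023
  C-H: 10 × 403 = 4030
  Cl-Cl: 1 × 237 = 237
  Σ(broken) = 5290 kJ
Bonds formed (products):
  C-C: 3 × 341 = 1023
  C-Cl: 1 × 334 = 334
  C-H: 9 × 403 = 3627
  H-Cl: 1 × 442 = 442
  Σ(formed) = 5426 kJ
ΔH = Σ(broken) − Σ(formed) = 5290 − 5426 = −136 kJ

ΔH ≈ −136 kJ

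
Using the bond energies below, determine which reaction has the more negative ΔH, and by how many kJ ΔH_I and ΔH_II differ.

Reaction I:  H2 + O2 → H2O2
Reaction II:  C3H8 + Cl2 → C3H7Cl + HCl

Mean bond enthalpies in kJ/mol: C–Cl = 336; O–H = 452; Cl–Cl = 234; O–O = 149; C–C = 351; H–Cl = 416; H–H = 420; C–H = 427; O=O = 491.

Reaction I, by 51 kJ

Reaction I:
  Bonds broken (reactants):
    H–H: 1 × 420 = 420
    O=O: 1 × 491 = 491
    Σ(broken) = 911 kJ
  Bonds formed (products):
    O–H: 2 × 452 = 904
    O–O: 1 × 149 = 149
    Σ(formed) = 1053 kJ
  ΔH_I = 911 − 1053 = −142 kJ
Reaction II:
  Bonds broken (reactants):
    C–C: 2 × 351 = 702
    C–H: 8 × 427 = 3416
    Cl–Cl: 1 × 234 = 234
    Σ(broken) = 4352 kJ
  Bonds formed (products):
    C–C: 2 × 351 = 702
    C–Cl: 1 × 336 = 336
    C–H: 7 × 427 = 2989
    H–Cl: 1 × 416 = 416
    Σ(formed) = 4443 kJ
  ΔH_II = 4352 − 4443 = −91 kJ
ΔH_I − ΔH_II = −51 kJ, so reaction I has the more negative ΔH; |ΔH_I − ΔH_II| = 51 kJ.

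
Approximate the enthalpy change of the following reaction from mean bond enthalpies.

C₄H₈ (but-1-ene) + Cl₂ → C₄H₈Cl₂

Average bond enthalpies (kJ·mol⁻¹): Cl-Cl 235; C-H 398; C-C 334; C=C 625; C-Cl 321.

Bonds broken (reactants):
  C-C: 2 × 334 = 668
  C-H: 8 × 398 = 3184
  C=C: 1 × 625 = 625
  Cl-Cl: 1 × 235 = 235
  Σ(broken) = 4712 kJ
Bonds formed (products):
  C-C: 3 × 334 = 1002
  C-Cl: 2 × 321 = 642
  C-H: 8 × 398 = 3184
  Σ(formed) = 4828 kJ
ΔH = Σ(broken) − Σ(formed) = 4712 − 4828 = −116 kJ

ΔH ≈ −116 kJ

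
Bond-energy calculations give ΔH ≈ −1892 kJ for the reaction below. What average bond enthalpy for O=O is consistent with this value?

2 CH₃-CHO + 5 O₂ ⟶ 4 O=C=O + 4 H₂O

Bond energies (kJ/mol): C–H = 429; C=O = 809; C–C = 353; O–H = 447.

Let D be the O=O bond energy.
Σ(broken) = 2×353 + 8×429 + 2×809 + 5×D = 5756 + 5D
Σ(formed) = 8×809 + 8×447 = 10048
ΔH = Σ(broken) − Σ(formed) = (5756 + 5D) − (10048) = −4292 + 5D
Setting this equal to −1892 kJ gives 5D = 2400, so D = 480 kJ/mol.

D(O=O) ≈ 480 kJ/mol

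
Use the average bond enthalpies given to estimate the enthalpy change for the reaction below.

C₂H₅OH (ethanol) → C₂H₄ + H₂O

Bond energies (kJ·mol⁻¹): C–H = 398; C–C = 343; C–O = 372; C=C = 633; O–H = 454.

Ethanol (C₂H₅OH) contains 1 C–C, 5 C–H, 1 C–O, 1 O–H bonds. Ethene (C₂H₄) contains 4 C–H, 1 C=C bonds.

ΔH ≈ +26 kJ

Bonds broken (reactants):
  C–C: 1 × 343 = 343
  C–H: 5 × 398 = 1990
  C–O: 1 × 372 = 372
  O–H: 1 × 454 = 454
  Σ(broken) = 3159 kJ
Bonds formed (products):
  C–H: 4 × 398 = 1592
  C=C: 1 × 633 = 633
  O–H: 2 × 454 = 908
  Σ(formed) = 3133 kJ
ΔH = Σ(broken) − Σ(formed) = 3159 − 3133 = +26 kJ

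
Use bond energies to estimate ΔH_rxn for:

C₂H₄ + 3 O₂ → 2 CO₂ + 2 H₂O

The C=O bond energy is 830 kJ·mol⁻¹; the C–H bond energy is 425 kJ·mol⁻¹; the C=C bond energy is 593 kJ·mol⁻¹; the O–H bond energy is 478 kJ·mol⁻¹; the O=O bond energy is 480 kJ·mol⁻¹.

Bonds broken (reactants):
  C–H: 4 × 425 = 1700
  C=C: 1 × 593 = 593
  O=O: 3 × 480 = 1440
  Σ(broken) = 3733 kJ
Bonds formed (products):
  C=O: 4 × 830 = 3320
  O–H: 4 × 478 = 1912
  Σ(formed) = 5232 kJ
ΔH = Σ(broken) − Σ(formed) = 3733 − 5232 = −1499 kJ

ΔH ≈ −1499 kJ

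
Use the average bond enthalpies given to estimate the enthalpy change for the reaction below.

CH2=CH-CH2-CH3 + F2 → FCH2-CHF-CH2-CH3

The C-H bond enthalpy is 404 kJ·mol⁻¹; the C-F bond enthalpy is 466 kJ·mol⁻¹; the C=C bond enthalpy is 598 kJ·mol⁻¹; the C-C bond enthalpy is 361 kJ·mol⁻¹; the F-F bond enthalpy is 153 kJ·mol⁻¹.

ΔH ≈ −542 kJ

Bonds broken (reactants):
  C-C: 2 × 361 = 722
  C-H: 8 × 404 = 3232
  C=C: 1 × 598 = 598
  F-F: 1 × 153 = 153
  Σ(broken) = 4705 kJ
Bonds formed (products):
  C-C: 3 × 361 = 1083
  C-F: 2 × 466 = 932
  C-H: 8 × 404 = 3232
  Σ(formed) = 5247 kJ
ΔH = Σ(broken) − Σ(formed) = 4705 − 5247 = −542 kJ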